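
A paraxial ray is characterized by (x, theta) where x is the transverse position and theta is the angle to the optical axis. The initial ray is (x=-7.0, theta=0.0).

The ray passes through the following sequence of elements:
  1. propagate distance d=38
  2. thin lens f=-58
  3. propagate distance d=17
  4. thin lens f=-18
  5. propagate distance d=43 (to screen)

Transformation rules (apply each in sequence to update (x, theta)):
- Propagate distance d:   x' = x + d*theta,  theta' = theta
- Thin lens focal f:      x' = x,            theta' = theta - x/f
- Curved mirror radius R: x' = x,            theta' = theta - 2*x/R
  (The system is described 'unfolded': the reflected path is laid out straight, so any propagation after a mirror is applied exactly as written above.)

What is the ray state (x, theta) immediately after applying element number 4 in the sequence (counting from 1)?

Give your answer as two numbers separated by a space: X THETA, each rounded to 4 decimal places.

Answer: -9.0517 -0.6236

Derivation:
Initial: x=-7.0000 theta=0.0000
After 1 (propagate distance d=38): x=-7.0000 theta=0.0000
After 2 (thin lens f=-58): x=-7.0000 theta=-7/58 (≈-0.1207)
After 3 (propagate distance d=17): x=-525/58 (≈-9.0517) theta=-7/58 (≈-0.1207)
After 4 (thin lens f=-18): x=-525/58 (≈-9.0517) theta=-217/348 (≈-0.6236)
Rounded to 4 decimal places: x = -9.0517, theta = -0.6236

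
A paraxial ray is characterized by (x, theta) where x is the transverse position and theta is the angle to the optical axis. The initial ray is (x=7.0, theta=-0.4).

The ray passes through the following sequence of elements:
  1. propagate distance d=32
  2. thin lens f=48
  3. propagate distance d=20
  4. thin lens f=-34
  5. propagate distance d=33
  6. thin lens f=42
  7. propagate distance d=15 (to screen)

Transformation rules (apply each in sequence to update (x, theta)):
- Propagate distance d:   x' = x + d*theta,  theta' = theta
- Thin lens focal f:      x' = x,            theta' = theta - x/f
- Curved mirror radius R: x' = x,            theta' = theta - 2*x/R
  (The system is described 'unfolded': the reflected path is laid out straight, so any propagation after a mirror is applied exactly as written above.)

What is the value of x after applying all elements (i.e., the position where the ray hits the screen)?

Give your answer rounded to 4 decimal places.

Answer: -29.5524

Derivation:
Initial: x=7.0000 theta=-0.4000
After 1 (propagate distance d=32): x=-5.8000 theta=-0.4000
After 2 (thin lens f=48): x=-5.8000 theta=-67/240 (≈-0.2792)
After 3 (propagate distance d=20): x=-683/60 (≈-11.3833) theta=-67/240 (≈-0.2792)
After 4 (thin lens f=-34): x=-683/60 (≈-11.3833) theta=-167/272 (≈-0.6140)
After 5 (propagate distance d=33): x=-129109/4080 (≈-31.6444) theta=-167/272 (≈-0.6140)
After 6 (thin lens f=42): x=-129109/4080 (≈-31.6444) theta=23899/171360 (≈0.1395)
After 7 (propagate distance d=15 (to screen)): x=-562677/19040 (≈-29.5524) theta=23899/171360 (≈0.1395)
Rounded to 4 decimal places: x = -29.5524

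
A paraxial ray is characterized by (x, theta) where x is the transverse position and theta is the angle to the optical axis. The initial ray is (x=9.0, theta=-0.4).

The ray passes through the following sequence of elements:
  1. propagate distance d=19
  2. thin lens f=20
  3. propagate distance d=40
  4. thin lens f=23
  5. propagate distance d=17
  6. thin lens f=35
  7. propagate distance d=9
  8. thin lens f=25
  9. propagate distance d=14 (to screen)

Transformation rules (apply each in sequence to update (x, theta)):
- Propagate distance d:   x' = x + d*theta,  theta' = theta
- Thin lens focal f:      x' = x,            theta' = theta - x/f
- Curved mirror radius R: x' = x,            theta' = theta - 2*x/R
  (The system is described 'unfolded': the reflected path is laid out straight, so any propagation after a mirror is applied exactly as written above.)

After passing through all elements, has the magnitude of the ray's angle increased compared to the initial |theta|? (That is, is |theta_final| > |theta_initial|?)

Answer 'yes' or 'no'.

Answer: yes

Derivation:
Initial: x=9.0000 theta=-0.4000
After 1 (propagate distance d=19): x=1.4000 theta=-0.4000
After 2 (thin lens f=20): x=1.4000 theta=-0.4700
After 3 (propagate distance d=40): x=-17.4000 theta=-0.4700
After 4 (thin lens f=23): x=-17.4000 theta=659/2300 (≈0.2865)
After 5 (propagate distance d=17): x=-28817/2300 (≈-12.5291) theta=659/2300 (≈0.2865)
After 6 (thin lens f=35): x=-28817/2300 (≈-12.5291) theta=25941/40250 (≈0.6445)
After 7 (propagate distance d=9): x=-541657/80500 (≈-6.7287) theta=25941/40250 (≈0.6445)
After 8 (thin lens f=25): x=-541657/80500 (≈-6.7287) theta=1838707/2012500 (≈0.9136)
After 9 (propagate distance d=14 (to screen)): x=12200473/2012500 (≈6.0623) theta=1838707/2012500 (≈0.9136)
|theta_initial|=0.4000 |theta_final|=1838707/2012500 (≈0.9136) -> increased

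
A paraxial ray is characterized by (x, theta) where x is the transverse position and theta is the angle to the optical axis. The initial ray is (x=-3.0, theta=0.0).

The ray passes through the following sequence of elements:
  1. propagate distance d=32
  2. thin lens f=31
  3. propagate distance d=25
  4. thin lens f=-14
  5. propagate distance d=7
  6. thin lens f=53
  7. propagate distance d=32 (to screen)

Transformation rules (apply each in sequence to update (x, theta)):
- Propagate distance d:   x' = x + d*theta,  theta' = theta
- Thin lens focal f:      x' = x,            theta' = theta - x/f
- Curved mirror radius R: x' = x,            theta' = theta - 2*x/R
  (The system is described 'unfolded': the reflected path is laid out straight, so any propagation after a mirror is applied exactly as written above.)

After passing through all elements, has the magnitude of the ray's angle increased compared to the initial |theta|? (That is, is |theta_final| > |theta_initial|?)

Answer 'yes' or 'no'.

Answer: yes

Derivation:
Initial: x=-3.0000 theta=0.0000
After 1 (propagate distance d=32): x=-3.0000 theta=0.0000
After 2 (thin lens f=31): x=-3.0000 theta=3/31 (≈0.0968)
After 3 (propagate distance d=25): x=-18/31 (≈-0.5806) theta=3/31 (≈0.0968)
After 4 (thin lens f=-14): x=-18/31 (≈-0.5806) theta=12/217 (≈0.0553)
After 5 (propagate distance d=7): x=-6/31 (≈-0.1935) theta=12/217 (≈0.0553)
After 6 (thin lens f=53): x=-6/31 (≈-0.1935) theta=678/11501 (≈0.0590)
After 7 (propagate distance d=32 (to screen)): x=19470/11501 (≈1.6929) theta=678/11501 (≈0.0590)
|theta_initial|=0.0000 |theta_final|=678/11501 (≈0.0590) -> increased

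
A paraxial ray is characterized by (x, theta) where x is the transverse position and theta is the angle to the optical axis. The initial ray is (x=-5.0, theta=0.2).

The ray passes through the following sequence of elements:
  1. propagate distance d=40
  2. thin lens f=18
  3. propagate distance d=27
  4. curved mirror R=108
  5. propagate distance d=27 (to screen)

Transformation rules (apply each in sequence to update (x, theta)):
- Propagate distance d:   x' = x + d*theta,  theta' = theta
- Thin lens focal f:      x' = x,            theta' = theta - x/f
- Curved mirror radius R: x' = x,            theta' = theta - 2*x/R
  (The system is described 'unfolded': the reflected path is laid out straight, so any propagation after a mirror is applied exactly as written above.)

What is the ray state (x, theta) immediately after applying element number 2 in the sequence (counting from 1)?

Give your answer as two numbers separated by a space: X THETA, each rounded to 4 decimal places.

Answer: 3.0000 0.0333

Derivation:
Initial: x=-5.0000 theta=0.2000
After 1 (propagate distance d=40): x=3.0000 theta=0.2000
After 2 (thin lens f=18): x=3.0000 theta=1/30 (≈0.0333)
Rounded to 4 decimal places: x = 3.0000, theta = 0.0333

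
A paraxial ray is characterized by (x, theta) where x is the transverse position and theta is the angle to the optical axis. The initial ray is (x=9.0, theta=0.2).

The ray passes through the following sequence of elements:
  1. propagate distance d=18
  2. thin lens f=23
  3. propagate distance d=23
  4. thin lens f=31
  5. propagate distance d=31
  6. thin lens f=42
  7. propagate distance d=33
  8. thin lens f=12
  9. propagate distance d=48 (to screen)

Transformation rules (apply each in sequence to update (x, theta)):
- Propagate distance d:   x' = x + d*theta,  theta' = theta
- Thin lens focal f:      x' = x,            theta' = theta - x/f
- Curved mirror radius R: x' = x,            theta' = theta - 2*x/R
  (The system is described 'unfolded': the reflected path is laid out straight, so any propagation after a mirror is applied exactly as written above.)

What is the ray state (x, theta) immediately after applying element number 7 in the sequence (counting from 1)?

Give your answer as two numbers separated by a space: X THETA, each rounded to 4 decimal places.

Answer: -18.6856 -0.2395

Derivation:
Initial: x=9.0000 theta=0.2000
After 1 (propagate distance d=18): x=12.6000 theta=0.2000
After 2 (thin lens f=23): x=12.6000 theta=-8/23 (≈-0.3478)
After 3 (propagate distance d=23): x=4.6000 theta=-8/23 (≈-0.3478)
After 4 (thin lens f=31): x=4.6000 theta=-1769/3565 (≈-0.4962)
After 5 (propagate distance d=31): x=-248/23 (≈-10.7826) theta=-1769/3565 (≈-0.4962)
After 6 (thin lens f=42): x=-248/23 (≈-10.7826) theta=-17929/74865 (≈-0.2395)
After 7 (propagate distance d=33): x=-466299/24955 (≈-18.6856) theta=-17929/74865 (≈-0.2395)
Rounded to 4 decimal places: x = -18.6856, theta = -0.2395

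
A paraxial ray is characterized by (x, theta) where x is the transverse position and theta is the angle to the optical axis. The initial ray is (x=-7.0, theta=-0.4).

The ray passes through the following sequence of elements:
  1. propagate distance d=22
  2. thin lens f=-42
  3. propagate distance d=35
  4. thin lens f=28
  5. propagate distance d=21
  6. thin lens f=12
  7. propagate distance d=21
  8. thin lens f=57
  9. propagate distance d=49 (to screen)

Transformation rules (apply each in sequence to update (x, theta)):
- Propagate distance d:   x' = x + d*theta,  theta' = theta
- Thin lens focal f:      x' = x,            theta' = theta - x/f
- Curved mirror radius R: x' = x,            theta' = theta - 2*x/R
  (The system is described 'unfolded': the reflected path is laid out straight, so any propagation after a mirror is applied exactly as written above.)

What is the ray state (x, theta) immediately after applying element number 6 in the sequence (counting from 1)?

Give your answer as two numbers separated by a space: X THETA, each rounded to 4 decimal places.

Answer: -27.0417 3.0118

Derivation:
Initial: x=-7.0000 theta=-0.4000
After 1 (propagate distance d=22): x=-15.8000 theta=-0.4000
After 2 (thin lens f=-42): x=-15.8000 theta=-163/210 (≈-0.7762)
After 3 (propagate distance d=35): x=-1289/30 (≈-42.9667) theta=-163/210 (≈-0.7762)
After 4 (thin lens f=28): x=-1289/30 (≈-42.9667) theta=91/120 (≈0.7583)
After 5 (propagate distance d=21): x=-649/24 (≈-27.0417) theta=91/120 (≈0.7583)
After 6 (thin lens f=12): x=-649/24 (≈-27.0417) theta=4337/1440 (≈3.0118)
Rounded to 4 decimal places: x = -27.0417, theta = 3.0118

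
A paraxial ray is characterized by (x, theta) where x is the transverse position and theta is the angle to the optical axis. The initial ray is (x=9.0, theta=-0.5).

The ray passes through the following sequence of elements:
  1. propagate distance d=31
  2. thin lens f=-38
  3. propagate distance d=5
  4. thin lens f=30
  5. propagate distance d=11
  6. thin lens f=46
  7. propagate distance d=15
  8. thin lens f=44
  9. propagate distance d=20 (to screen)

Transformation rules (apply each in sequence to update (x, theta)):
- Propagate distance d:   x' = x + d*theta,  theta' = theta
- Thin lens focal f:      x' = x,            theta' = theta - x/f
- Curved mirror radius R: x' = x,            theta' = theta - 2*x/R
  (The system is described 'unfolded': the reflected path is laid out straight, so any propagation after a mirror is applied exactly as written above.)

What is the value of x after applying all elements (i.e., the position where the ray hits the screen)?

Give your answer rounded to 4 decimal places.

Answer: -8.7381

Derivation:
Initial: x=9.0000 theta=-0.5000
After 1 (propagate distance d=31): x=-6.5000 theta=-0.5000
After 2 (thin lens f=-38): x=-6.5000 theta=-51/76 (≈-0.6711)
After 3 (propagate distance d=5): x=-749/76 (≈-9.8553) theta=-51/76 (≈-0.6711)
After 4 (thin lens f=30): x=-749/76 (≈-9.8553) theta=-781/2280 (≈-0.3425)
After 5 (propagate distance d=11): x=-31061/2280 (≈-13.6232) theta=-781/2280 (≈-0.3425)
After 6 (thin lens f=46): x=-31061/2280 (≈-13.6232) theta=-973/20976 (≈-0.0464)
After 7 (propagate distance d=15): x=-1501781/104880 (≈-14.3190) theta=-973/20976 (≈-0.0464)
After 8 (thin lens f=44): x=-1501781/104880 (≈-14.3190) theta=1287721/4614720 (≈0.2790)
After 9 (propagate distance d=20 (to screen)): x=-5040493/576840 (≈-8.7381) theta=1287721/4614720 (≈0.2790)
Rounded to 4 decimal places: x = -8.7381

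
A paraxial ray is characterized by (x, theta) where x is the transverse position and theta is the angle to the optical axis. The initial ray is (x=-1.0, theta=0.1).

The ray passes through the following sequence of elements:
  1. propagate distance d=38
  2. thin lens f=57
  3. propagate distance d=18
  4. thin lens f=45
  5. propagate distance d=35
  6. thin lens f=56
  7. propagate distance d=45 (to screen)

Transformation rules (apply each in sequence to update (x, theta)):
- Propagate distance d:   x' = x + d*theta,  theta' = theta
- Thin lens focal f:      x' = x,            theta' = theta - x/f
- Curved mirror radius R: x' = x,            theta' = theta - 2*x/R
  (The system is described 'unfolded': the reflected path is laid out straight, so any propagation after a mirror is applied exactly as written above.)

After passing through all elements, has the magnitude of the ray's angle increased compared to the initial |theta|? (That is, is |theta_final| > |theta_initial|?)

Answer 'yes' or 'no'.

Initial: x=-1.0000 theta=0.1000
After 1 (propagate distance d=38): x=2.8000 theta=0.1000
After 2 (thin lens f=57): x=2.8000 theta=29/570 (≈0.0509)
After 3 (propagate distance d=18): x=353/95 (≈3.7158) theta=29/570 (≈0.0509)
After 4 (thin lens f=45): x=353/95 (≈3.7158) theta=-271/8550 (≈-0.0317)
After 5 (propagate distance d=35): x=4457/1710 (≈2.6064) theta=-271/8550 (≈-0.0317)
After 6 (thin lens f=56): x=4457/1710 (≈2.6064) theta=-12487/159600 (≈-0.0782)
After 7 (propagate distance d=45 (to screen)): x=-87557/95760 (≈-0.9143) theta=-12487/159600 (≈-0.0782)
|theta_initial|=0.1000 |theta_final|=12487/159600 (≈0.0782) -> not increased

Answer: no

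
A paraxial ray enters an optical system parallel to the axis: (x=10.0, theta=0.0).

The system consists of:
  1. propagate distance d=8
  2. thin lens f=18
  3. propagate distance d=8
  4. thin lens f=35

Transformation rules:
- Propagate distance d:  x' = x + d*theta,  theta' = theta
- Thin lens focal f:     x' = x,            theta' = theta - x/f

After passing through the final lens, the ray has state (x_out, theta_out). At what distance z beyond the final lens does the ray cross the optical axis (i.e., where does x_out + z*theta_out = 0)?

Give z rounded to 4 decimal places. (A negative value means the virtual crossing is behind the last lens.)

Initial: x=10.0000 theta=0.0000
After 1 (propagate distance d=8): x=10.0000 theta=0.0000
After 2 (thin lens f=18): x=10.0000 theta=-5/9 (≈-0.5556)
After 3 (propagate distance d=8): x=50/9 (≈5.5556) theta=-5/9 (≈-0.5556)
After 4 (thin lens f=35): x=50/9 (≈5.5556) theta=-5/7 (≈-0.7143)
z_focus = -x_out/theta_out = -(50/9)/(-5/7) = 70/9 ≈ 7.7778
Rounded to 4 decimal places: z = 7.7778

Answer: 7.7778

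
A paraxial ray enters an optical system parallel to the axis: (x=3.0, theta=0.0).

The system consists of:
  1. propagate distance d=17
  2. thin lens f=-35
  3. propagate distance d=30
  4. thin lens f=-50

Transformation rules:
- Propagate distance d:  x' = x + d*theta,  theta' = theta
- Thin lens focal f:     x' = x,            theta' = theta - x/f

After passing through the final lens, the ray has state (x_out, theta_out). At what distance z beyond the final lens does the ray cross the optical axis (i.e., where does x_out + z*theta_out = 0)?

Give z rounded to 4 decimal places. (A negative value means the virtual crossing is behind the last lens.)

Answer: -28.2609

Derivation:
Initial: x=3.0000 theta=0.0000
After 1 (propagate distance d=17): x=3.0000 theta=0.0000
After 2 (thin lens f=-35): x=3.0000 theta=3/35 (≈0.0857)
After 3 (propagate distance d=30): x=39/7 (≈5.5714) theta=3/35 (≈0.0857)
After 4 (thin lens f=-50): x=39/7 (≈5.5714) theta=69/350 (≈0.1971)
z_focus = -x_out/theta_out = -(39/7)/(69/350) = -650/23 ≈ -28.2609
Rounded to 4 decimal places: z = -28.2609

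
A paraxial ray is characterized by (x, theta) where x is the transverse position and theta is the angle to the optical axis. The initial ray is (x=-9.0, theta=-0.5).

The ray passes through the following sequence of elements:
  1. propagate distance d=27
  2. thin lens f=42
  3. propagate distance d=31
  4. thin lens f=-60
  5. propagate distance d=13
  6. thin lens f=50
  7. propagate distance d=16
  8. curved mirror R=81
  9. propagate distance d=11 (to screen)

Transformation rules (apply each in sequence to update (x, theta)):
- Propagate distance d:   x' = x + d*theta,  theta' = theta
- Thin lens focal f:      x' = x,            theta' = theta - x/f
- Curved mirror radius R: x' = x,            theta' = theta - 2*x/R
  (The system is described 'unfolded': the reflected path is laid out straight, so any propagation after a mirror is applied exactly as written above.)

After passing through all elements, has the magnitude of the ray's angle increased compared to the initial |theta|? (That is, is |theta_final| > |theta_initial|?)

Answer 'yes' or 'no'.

Initial: x=-9.0000 theta=-0.5000
After 1 (propagate distance d=27): x=-22.5000 theta=-0.5000
After 2 (thin lens f=42): x=-22.5000 theta=1/28 (≈0.0357)
After 3 (propagate distance d=31): x=-599/28 (≈-21.3929) theta=1/28 (≈0.0357)
After 4 (thin lens f=-60): x=-599/28 (≈-21.3929) theta=-77/240 (≈-0.3208)
After 5 (propagate distance d=13): x=-42947/1680 (≈-25.5637) theta=-77/240 (≈-0.3208)
After 6 (thin lens f=50): x=-42947/1680 (≈-25.5637) theta=15997/84000 (≈0.1904)
After 7 (propagate distance d=16): x=-315233/14000 (≈-22.5166) theta=15997/84000 (≈0.1904)
After 8 (curved mirror R=81): x=-315233/14000 (≈-22.5166) theta=1692851/2268000 (≈0.7464)
After 9 (propagate distance d=11 (to screen)): x=-6489277/453600 (≈-14.3062) theta=1692851/2268000 (≈0.7464)
|theta_initial|=0.5000 |theta_final|=1692851/2268000 (≈0.7464) -> increased

Answer: yes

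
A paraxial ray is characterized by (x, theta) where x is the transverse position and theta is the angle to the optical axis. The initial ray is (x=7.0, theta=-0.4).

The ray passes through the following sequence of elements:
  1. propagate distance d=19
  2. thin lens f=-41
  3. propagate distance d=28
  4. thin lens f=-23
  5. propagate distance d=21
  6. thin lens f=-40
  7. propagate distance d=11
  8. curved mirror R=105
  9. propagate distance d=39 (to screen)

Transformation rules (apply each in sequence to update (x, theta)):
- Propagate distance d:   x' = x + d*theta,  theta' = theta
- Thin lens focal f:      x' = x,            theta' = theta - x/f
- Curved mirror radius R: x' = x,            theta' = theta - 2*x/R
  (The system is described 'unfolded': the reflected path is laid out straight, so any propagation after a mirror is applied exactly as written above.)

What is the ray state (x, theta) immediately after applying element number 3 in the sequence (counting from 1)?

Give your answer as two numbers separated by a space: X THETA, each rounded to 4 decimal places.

Answer: -12.2098 -0.4146

Derivation:
Initial: x=7.0000 theta=-0.4000
After 1 (propagate distance d=19): x=-0.6000 theta=-0.4000
After 2 (thin lens f=-41): x=-0.6000 theta=-17/41 (≈-0.4146)
After 3 (propagate distance d=28): x=-2503/205 (≈-12.2098) theta=-17/41 (≈-0.4146)
Rounded to 4 decimal places: x = -12.2098, theta = -0.4146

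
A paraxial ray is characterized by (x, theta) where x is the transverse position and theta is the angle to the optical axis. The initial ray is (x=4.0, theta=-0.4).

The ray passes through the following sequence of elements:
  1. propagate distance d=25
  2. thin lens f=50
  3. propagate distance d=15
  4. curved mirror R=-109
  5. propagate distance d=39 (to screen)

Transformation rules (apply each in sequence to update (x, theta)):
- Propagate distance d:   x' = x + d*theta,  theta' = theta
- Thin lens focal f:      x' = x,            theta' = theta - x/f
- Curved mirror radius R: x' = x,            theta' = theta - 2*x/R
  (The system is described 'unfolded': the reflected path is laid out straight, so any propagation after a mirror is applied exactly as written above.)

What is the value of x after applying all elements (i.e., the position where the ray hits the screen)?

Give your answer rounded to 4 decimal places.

Answer: -28.4191

Derivation:
Initial: x=4.0000 theta=-0.4000
After 1 (propagate distance d=25): x=-6.0000 theta=-0.4000
After 2 (thin lens f=50): x=-6.0000 theta=-0.2800
After 3 (propagate distance d=15): x=-10.2000 theta=-0.2800
After 4 (curved mirror R=-109): x=-10.2000 theta=-1273/2725 (≈-0.4672)
After 5 (propagate distance d=39 (to screen)): x=-77442/2725 (≈-28.4191) theta=-1273/2725 (≈-0.4672)
Rounded to 4 decimal places: x = -28.4191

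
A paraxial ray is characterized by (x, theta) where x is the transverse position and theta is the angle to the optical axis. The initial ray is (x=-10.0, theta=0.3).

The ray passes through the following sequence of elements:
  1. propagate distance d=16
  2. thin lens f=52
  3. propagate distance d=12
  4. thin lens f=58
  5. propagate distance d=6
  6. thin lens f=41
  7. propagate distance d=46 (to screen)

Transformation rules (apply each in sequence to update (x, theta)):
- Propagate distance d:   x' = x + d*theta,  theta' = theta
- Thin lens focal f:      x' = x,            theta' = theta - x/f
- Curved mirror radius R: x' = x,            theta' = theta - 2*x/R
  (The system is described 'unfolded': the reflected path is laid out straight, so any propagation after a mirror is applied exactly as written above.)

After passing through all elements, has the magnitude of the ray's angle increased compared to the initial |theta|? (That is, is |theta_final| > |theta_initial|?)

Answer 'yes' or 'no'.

Initial: x=-10.0000 theta=0.3000
After 1 (propagate distance d=16): x=-5.2000 theta=0.3000
After 2 (thin lens f=52): x=-5.2000 theta=0.4000
After 3 (propagate distance d=12): x=-0.4000 theta=0.4000
After 4 (thin lens f=58): x=-0.4000 theta=59/145 (≈0.4069)
After 5 (propagate distance d=6): x=296/145 (≈2.0414) theta=59/145 (≈0.4069)
After 6 (thin lens f=41): x=296/145 (≈2.0414) theta=2123/5945 (≈0.3571)
After 7 (propagate distance d=46 (to screen)): x=3786/205 (≈18.4683) theta=2123/5945 (≈0.3571)
|theta_initial|=0.3000 |theta_final|=2123/5945 (≈0.3571) -> increased

Answer: yes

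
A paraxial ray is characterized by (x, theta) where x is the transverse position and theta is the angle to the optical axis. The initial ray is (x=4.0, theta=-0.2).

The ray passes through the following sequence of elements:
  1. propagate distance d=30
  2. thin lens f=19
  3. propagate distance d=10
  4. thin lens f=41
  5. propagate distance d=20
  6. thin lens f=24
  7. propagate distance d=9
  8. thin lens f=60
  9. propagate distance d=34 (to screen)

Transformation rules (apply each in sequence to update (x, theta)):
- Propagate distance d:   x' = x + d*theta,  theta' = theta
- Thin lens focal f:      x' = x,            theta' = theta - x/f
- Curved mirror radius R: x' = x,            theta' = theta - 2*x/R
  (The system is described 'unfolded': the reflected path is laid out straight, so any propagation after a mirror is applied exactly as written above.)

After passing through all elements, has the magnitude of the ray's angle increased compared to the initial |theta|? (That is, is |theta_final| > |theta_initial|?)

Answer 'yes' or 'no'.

Initial: x=4.0000 theta=-0.2000
After 1 (propagate distance d=30): x=-2.0000 theta=-0.2000
After 2 (thin lens f=19): x=-2.0000 theta=-9/95 (≈-0.0947)
After 3 (propagate distance d=10): x=-56/19 (≈-2.9474) theta=-9/95 (≈-0.0947)
After 4 (thin lens f=41): x=-56/19 (≈-2.9474) theta=-89/3895 (≈-0.0228)
After 5 (propagate distance d=20): x=-2652/779 (≈-3.4044) theta=-89/3895 (≈-0.0228)
After 6 (thin lens f=24): x=-2652/779 (≈-3.4044) theta=927/7790 (≈0.1190)
After 7 (propagate distance d=9): x=-18177/7790 (≈-2.3334) theta=927/7790 (≈0.1190)
After 8 (thin lens f=60): x=-18177/7790 (≈-2.3334) theta=24599/155800 (≈0.1579)
After 9 (propagate distance d=34 (to screen)): x=236413/77900 (≈3.0348) theta=24599/155800 (≈0.1579)
|theta_initial|=0.2000 |theta_final|=24599/155800 (≈0.1579) -> not increased

Answer: no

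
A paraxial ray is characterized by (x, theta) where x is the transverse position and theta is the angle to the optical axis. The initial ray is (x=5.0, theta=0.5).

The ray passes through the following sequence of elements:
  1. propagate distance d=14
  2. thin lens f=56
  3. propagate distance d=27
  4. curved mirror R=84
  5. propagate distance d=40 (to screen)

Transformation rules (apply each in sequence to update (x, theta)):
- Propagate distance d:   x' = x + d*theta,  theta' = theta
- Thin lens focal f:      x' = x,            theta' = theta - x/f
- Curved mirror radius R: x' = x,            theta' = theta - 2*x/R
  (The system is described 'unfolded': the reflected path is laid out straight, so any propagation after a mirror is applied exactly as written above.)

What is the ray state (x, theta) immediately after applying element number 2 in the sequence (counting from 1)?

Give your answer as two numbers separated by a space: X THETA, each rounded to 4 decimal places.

Initial: x=5.0000 theta=0.5000
After 1 (propagate distance d=14): x=12.0000 theta=0.5000
After 2 (thin lens f=56): x=12.0000 theta=2/7 (≈0.2857)
Rounded to 4 decimal places: x = 12.0000, theta = 0.2857

Answer: 12.0000 0.2857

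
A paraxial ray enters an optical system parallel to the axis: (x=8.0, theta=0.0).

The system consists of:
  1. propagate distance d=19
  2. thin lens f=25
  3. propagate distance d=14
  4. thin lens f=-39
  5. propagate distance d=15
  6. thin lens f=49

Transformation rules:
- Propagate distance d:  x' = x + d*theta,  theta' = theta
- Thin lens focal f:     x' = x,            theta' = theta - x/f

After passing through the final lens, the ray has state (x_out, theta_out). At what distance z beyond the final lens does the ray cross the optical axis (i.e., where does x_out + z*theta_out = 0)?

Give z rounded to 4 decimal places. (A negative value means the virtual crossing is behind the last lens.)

Answer: 0.3193

Derivation:
Initial: x=8.0000 theta=0.0000
After 1 (propagate distance d=19): x=8.0000 theta=0.0000
After 2 (thin lens f=25): x=8.0000 theta=-0.3200
After 3 (propagate distance d=14): x=3.5200 theta=-0.3200
After 4 (thin lens f=-39): x=3.5200 theta=-224/975 (≈-0.2297)
After 5 (propagate distance d=15): x=24/325 (≈0.0738) theta=-224/975 (≈-0.2297)
After 6 (thin lens f=49): x=24/325 (≈0.0738) theta=-11048/47775 (≈-0.2313)
z_focus = -x_out/theta_out = -(24/325)/(-11048/47775) = 441/1381 ≈ 0.3193
Rounded to 4 decimal places: z = 0.3193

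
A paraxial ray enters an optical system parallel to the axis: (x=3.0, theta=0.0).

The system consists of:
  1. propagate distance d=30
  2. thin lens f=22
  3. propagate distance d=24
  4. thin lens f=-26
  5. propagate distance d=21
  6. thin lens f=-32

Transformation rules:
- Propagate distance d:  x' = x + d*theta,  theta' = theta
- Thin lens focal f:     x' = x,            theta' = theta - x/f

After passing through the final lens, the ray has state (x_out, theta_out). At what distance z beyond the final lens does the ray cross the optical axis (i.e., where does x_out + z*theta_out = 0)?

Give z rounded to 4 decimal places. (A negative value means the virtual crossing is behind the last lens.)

Answer: -13.3333

Derivation:
Initial: x=3.0000 theta=0.0000
After 1 (propagate distance d=30): x=3.0000 theta=0.0000
After 2 (thin lens f=22): x=3.0000 theta=-3/22 (≈-0.1364)
After 3 (propagate distance d=24): x=-3/11 (≈-0.2727) theta=-3/22 (≈-0.1364)
After 4 (thin lens f=-26): x=-3/11 (≈-0.2727) theta=-21/143 (≈-0.1469)
After 5 (propagate distance d=21): x=-480/143 (≈-3.3566) theta=-21/143 (≈-0.1469)
After 6 (thin lens f=-32): x=-480/143 (≈-3.3566) theta=-36/143 (≈-0.2517)
z_focus = -x_out/theta_out = -(-480/143)/(-36/143) = -40/3 ≈ -13.3333
Rounded to 4 decimal places: z = -13.3333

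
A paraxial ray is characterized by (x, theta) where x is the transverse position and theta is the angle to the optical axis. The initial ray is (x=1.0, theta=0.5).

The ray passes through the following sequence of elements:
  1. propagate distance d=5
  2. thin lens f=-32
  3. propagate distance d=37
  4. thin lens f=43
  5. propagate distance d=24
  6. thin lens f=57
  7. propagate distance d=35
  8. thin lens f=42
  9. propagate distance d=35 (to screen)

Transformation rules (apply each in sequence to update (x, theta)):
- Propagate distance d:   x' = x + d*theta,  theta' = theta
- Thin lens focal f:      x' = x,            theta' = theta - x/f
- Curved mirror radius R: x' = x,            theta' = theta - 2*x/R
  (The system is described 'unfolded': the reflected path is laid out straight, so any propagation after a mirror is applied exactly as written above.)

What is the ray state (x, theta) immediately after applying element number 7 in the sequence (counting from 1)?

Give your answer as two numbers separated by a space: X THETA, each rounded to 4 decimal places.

Answer: 10.2140 -0.4549

Derivation:
Initial: x=1.0000 theta=0.5000
After 1 (propagate distance d=5): x=3.5000 theta=0.5000
After 2 (thin lens f=-32): x=3.5000 theta=39/64 (≈0.6094)
After 3 (propagate distance d=37): x=1667/64 (≈26.0469) theta=39/64 (≈0.6094)
After 4 (thin lens f=43): x=1667/64 (≈26.0469) theta=5/1376 (≈0.0036)
After 5 (propagate distance d=24): x=71921/2752 (≈26.1341) theta=5/1376 (≈0.0036)
After 6 (thin lens f=57): x=71921/2752 (≈26.1341) theta=-71351/156864 (≈-0.4549)
After 7 (propagate distance d=35): x=400553/39216 (≈10.2140) theta=-71351/156864 (≈-0.4549)
Rounded to 4 decimal places: x = 10.2140, theta = -0.4549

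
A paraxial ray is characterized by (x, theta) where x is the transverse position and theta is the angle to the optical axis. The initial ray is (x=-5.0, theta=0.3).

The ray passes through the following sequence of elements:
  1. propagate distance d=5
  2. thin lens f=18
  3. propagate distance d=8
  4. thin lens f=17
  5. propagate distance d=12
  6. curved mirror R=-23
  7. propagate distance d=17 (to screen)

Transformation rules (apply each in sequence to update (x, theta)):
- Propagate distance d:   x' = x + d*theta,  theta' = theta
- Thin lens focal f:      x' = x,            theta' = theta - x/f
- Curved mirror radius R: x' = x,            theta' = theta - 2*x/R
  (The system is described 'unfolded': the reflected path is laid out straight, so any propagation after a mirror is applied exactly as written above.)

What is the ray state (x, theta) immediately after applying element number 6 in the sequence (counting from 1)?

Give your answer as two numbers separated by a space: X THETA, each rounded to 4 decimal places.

Initial: x=-5.0000 theta=0.3000
After 1 (propagate distance d=5): x=-3.5000 theta=0.3000
After 2 (thin lens f=18): x=-3.5000 theta=89/180 (≈0.4944)
After 3 (propagate distance d=8): x=41/90 (≈0.4556) theta=89/180 (≈0.4944)
After 4 (thin lens f=17): x=41/90 (≈0.4556) theta=159/340 (≈0.4676)
After 5 (propagate distance d=12): x=9283/1530 (≈6.0673) theta=159/340 (≈0.4676)
After 6 (curved mirror R=-23): x=9283/1530 (≈6.0673) theta=14009/14076 (≈0.9952)
Rounded to 4 decimal places: x = 6.0673, theta = 0.9952

Answer: 6.0673 0.9952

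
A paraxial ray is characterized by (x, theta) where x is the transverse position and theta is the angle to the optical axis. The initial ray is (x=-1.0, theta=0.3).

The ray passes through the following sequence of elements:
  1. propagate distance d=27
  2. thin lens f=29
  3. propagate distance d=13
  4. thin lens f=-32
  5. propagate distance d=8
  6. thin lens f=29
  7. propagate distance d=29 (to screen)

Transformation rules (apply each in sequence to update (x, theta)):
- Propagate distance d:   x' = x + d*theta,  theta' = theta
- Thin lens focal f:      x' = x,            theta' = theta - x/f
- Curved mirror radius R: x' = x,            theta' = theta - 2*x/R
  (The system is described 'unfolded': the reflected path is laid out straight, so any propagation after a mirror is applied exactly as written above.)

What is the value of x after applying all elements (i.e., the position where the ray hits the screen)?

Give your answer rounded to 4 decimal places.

Initial: x=-1.0000 theta=0.3000
After 1 (propagate distance d=27): x=7.1000 theta=0.3000
After 2 (thin lens f=29): x=7.1000 theta=8/145 (≈0.0552)
After 3 (propagate distance d=13): x=2267/290 (≈7.8172) theta=8/145 (≈0.0552)
After 4 (thin lens f=-32): x=2267/290 (≈7.8172) theta=2779/9280 (≈0.2995)
After 5 (propagate distance d=8): x=11847/1160 (≈10.2129) theta=2779/9280 (≈0.2995)
After 6 (thin lens f=29): x=11847/1160 (≈10.2129) theta=-2837/53824 (≈-0.0527)
After 7 (propagate distance d=29 (to screen)): x=2779/320 (≈8.6844) theta=-2837/53824 (≈-0.0527)
Rounded to 4 decimal places: x = 8.6844

Answer: 8.6844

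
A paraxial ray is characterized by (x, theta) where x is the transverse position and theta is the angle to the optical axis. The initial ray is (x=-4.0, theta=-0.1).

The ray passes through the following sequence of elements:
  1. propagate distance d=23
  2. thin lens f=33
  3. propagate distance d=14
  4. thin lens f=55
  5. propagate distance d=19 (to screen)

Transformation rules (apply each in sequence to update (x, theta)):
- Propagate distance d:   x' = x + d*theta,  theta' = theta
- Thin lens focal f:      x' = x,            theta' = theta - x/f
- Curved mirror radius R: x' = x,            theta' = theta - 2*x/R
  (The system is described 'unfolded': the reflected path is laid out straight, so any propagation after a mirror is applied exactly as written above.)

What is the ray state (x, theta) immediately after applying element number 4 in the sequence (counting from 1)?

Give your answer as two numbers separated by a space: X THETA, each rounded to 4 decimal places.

Initial: x=-4.0000 theta=-0.1000
After 1 (propagate distance d=23): x=-6.3000 theta=-0.1000
After 2 (thin lens f=33): x=-6.3000 theta=1/11 (≈0.0909)
After 3 (propagate distance d=14): x=-553/110 (≈-5.0273) theta=1/11 (≈0.0909)
After 4 (thin lens f=55): x=-553/110 (≈-5.0273) theta=1103/6050 (≈0.1823)
Rounded to 4 decimal places: x = -5.0273, theta = 0.1823

Answer: -5.0273 0.1823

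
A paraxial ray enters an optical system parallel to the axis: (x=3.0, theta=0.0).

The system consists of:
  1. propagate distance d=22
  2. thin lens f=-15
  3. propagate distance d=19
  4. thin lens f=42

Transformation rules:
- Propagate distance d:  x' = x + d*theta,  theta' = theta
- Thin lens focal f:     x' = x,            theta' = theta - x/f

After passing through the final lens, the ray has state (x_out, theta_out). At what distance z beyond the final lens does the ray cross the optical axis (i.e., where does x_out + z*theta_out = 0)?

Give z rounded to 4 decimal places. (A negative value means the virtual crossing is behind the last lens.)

Initial: x=3.0000 theta=0.0000
After 1 (propagate distance d=22): x=3.0000 theta=0.0000
After 2 (thin lens f=-15): x=3.0000 theta=0.2000
After 3 (propagate distance d=19): x=6.8000 theta=0.2000
After 4 (thin lens f=42): x=6.8000 theta=4/105 (≈0.0381)
z_focus = -x_out/theta_out = -(6.8000)/(4/105) = -178.5000
Rounded to 4 decimal places: z = -178.5000

Answer: -178.5000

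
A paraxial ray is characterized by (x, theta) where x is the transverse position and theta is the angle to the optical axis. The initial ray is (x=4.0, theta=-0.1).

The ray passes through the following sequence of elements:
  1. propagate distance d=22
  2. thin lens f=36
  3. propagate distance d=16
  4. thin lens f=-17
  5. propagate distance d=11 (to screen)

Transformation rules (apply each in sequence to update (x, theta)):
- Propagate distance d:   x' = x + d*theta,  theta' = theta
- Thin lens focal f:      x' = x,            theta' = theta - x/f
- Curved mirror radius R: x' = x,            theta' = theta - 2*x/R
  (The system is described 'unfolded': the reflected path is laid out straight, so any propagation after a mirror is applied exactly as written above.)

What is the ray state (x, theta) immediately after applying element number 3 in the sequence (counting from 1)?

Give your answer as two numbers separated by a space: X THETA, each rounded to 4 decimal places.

Answer: -0.6000 -0.1500

Derivation:
Initial: x=4.0000 theta=-0.1000
After 1 (propagate distance d=22): x=1.8000 theta=-0.1000
After 2 (thin lens f=36): x=1.8000 theta=-0.1500
After 3 (propagate distance d=16): x=-0.6000 theta=-0.1500
Rounded to 4 decimal places: x = -0.6000, theta = -0.1500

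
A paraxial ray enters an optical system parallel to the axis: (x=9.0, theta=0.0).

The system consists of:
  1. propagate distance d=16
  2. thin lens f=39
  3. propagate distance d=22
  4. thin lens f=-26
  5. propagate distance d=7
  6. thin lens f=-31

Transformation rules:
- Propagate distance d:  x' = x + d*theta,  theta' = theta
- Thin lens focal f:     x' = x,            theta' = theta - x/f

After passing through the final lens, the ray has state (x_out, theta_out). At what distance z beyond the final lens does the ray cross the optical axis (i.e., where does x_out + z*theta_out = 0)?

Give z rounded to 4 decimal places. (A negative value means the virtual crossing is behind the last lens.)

Initial: x=9.0000 theta=0.0000
After 1 (propagate distance d=16): x=9.0000 theta=0.0000
After 2 (thin lens f=39): x=9.0000 theta=-3/13 (≈-0.2308)
After 3 (propagate distance d=22): x=51/13 (≈3.9231) theta=-3/13 (≈-0.2308)
After 4 (thin lens f=-26): x=51/13 (≈3.9231) theta=-27/338 (≈-0.0799)
After 5 (propagate distance d=7): x=1137/338 (≈3.3639) theta=-27/338 (≈-0.0799)
After 6 (thin lens f=-31): x=1137/338 (≈3.3639) theta=150/5239 (≈0.0286)
z_focus = -x_out/theta_out = -(1137/338)/(150/5239) = -117.4900
Rounded to 4 decimal places: z = -117.4900

Answer: -117.4900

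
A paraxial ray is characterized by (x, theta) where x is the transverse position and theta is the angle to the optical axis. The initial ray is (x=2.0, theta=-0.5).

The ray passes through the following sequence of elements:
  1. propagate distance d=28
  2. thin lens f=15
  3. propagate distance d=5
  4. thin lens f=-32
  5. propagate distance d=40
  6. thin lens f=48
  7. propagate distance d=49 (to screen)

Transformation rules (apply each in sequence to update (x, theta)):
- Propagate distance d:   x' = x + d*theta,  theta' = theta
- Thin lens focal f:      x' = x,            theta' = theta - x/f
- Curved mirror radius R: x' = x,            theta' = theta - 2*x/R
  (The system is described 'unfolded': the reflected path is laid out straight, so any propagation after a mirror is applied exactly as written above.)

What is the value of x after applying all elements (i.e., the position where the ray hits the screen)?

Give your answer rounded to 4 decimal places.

Answer: -1.1359

Derivation:
Initial: x=2.0000 theta=-0.5000
After 1 (propagate distance d=28): x=-12.0000 theta=-0.5000
After 2 (thin lens f=15): x=-12.0000 theta=0.3000
After 3 (propagate distance d=5): x=-10.5000 theta=0.3000
After 4 (thin lens f=-32): x=-10.5000 theta=-9/320 (≈-0.0281)
After 5 (propagate distance d=40): x=-11.6250 theta=-9/320 (≈-0.0281)
After 6 (thin lens f=48): x=-11.6250 theta=137/640 (≈0.2141)
After 7 (propagate distance d=49 (to screen)): x=-727/640 (≈-1.1359) theta=137/640 (≈0.2141)
Rounded to 4 decimal places: x = -1.1359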